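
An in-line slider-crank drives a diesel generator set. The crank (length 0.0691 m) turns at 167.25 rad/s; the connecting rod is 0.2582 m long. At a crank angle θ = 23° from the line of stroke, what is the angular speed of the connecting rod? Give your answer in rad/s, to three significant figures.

41.4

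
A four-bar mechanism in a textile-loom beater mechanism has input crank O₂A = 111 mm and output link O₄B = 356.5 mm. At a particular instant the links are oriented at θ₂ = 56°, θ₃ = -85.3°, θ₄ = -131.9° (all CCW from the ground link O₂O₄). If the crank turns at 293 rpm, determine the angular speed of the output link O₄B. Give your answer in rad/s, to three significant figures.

ω₂ = 30.68 rad/s (from 293 rpm).
Differentiating the loop-closure r₂e^{iθ₂}+r₃e^{iθ₃}=r₁+r₄e^{iθ₄} gives r₂ω₂e^{iθ₂}+r₃ω₃e^{iθ₃}=r₄ω₄e^{iθ₄}.
Eliminating the other unknown: ω₄ = r₂ω₂ sin(θ₂−θ₃) / [r₄ sin(θ₄−θ₃)].
Numerator sine = +0.62524; denominator sine = -0.72657.
Result = 0.111·30.68·(+0.62524) / (0.3565·(-0.72657)) = -8.2211 rad/s; magnitude 8.2211 rad/s.

8.22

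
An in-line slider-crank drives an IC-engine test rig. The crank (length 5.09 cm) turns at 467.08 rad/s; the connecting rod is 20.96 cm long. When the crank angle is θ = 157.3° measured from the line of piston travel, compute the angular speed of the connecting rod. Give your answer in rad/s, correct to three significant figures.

105

ω = 467.1 rad/s
The rod makes angle φ with the slider axis where L sinφ = r sinθ; differentiating, L cosφ·φ̇ = r ω cosθ.
L cosφ = √(L² − r² sin²θ) = 0.20868 m.
|ω_rod| = r ω |cosθ| / √(L² − r² sin²θ) = 0.0509·467.1·0.92254/0.20868 = 105.1 rad/s.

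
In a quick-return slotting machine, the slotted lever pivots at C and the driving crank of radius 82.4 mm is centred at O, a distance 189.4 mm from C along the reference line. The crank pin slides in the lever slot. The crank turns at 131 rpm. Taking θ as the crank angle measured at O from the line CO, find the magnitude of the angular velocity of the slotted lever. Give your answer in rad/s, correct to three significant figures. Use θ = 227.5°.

2.39

ω = 13.72 rad/s (from 131 rpm).
Crank pin A relative to C: A = (d + r cosθ, r sinθ); lever angle φ = atan2(r sinθ, d + r cosθ).
Differentiating tanφ: φ̇ = rω(d cosθ + r)/(d² + r² + 2dr cosθ).
d² + r² + 2dr cosθ = |CA|² = 0.0215748 m²;  d cosθ + r = -0.045557 m.
|ω_lever| = |0.0824·13.72·-0.045557| / 0.0215748 = 2.3869 rad/s.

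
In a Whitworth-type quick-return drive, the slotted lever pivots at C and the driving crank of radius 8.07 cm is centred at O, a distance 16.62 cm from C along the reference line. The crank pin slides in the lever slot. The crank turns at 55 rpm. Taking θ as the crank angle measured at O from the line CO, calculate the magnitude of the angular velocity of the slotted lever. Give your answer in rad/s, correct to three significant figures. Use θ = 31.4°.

ω = 5.76 rad/s (from 55 rpm).
Crank pin A relative to C: A = (d + r cosθ, r sinθ); lever angle φ = atan2(r sinθ, d + r cosθ).
Differentiating tanφ: φ̇ = rω(d cosθ + r)/(d² + r² + 2dr cosθ).
d² + r² + 2dr cosθ = |CA|² = 0.0570312 m²;  d cosθ + r = +0.22256 m.
|ω_lever| = |0.0807·5.76·+0.22256| / 0.0570312 = 1.8138 rad/s.

1.81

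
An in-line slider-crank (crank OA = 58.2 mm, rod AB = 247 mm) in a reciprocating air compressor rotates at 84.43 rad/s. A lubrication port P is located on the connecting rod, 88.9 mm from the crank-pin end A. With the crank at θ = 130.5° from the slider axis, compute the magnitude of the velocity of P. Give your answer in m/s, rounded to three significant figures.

ω = 84.43 rad/s.  Crank-pin speed |V_A| = rω = 4.9138 m/s, perpendicular to OA.
Rod angle: sinφ = −(r/L) sinθ ⇒ φ = -10.322°; ω_rod = −rω cosθ/√(L²−r²sin²θ) = +13.133 rad/s.
V_P = V_A + ω_rod × AP, with AP = 0.0889 m along the rod.
Components: V_Px = −rω sinθ − a·ω_rod·sinφ = -3.5273 m/s;  V_Py = rω cosθ + a·ω_rod·cosφ = -2.0427 m/s.
|V_P| = √(V_Px² + V_Py²) = 4.0761 m/s.

4.08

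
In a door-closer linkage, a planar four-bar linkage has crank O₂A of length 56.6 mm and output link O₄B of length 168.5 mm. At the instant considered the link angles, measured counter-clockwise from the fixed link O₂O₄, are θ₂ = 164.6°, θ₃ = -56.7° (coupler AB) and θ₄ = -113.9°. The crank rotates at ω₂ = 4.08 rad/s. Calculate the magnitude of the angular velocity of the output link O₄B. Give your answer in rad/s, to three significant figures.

ω₂ = 4.08 rad/s
Differentiating the loop-closure r₂e^{iθ₂}+r₃e^{iθ₃}=r₁+r₄e^{iθ₄} gives r₂ω₂e^{iθ₂}+r₃ω₃e^{iθ₃}=r₄ω₄e^{iθ₄}.
Eliminating the other unknown: ω₄ = r₂ω₂ sin(θ₂−θ₃) / [r₄ sin(θ₄−θ₃)].
Numerator sine = -0.66000; denominator sine = -0.84057.
Result = 0.0566·4.08·(-0.66000) / (0.1685·(-0.84057)) = +1.0761 rad/s; magnitude 1.0761 rad/s.

1.08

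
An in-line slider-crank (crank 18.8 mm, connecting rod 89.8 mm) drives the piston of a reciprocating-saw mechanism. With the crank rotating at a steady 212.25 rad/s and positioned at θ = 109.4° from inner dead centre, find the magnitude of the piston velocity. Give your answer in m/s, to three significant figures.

3.50

ω = 212.2 rad/s
For an in-line slider-crank, x = r cosθ + √(L² − r² sin²θ), so v = −rω sinθ·[1 + r cosθ/√(L² − r² sin²θ)].
With r = 0.0188 m, L = 0.0898 m, θ = 109.4°: √(L² − r² sin²θ) = 0.088032 m.
v = −0.0188·212.2·0.94322·[1 + 0.0188·-0.33216/0.088032] = -3.4968 m/s.
|v| = 3.4968 m/s.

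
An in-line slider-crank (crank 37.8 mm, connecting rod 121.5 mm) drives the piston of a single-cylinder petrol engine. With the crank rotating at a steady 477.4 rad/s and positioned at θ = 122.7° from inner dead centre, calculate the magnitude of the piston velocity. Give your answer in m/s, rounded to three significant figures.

12.5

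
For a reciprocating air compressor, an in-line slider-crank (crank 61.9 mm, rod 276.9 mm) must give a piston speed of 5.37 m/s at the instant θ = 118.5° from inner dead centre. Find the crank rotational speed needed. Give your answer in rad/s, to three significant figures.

For an in-line slider-crank, |v_piston| = rω|sinθ|·[1 + r cosθ/√(L² − r² sin²θ)].
With r = 0.0619 m, L = 0.2769 m, θ = 118.5°: the bracketed kinematic factor |dx/dθ| = 0.048481 m.
ω = v/|dx/dθ| = 5.37/0.048481 = 110.77 rad/s.

111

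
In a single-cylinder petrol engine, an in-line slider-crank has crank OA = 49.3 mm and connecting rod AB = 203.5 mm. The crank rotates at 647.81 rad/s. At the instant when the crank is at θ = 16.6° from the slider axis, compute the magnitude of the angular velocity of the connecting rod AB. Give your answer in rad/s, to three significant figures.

151

ω = 647.8 rad/s
The rod makes angle φ with the slider axis where L sinφ = r sinθ; differentiating, L cosφ·φ̇ = r ω cosθ.
L cosφ = √(L² − r² sin²θ) = 0.20301 m.
|ω_rod| = r ω |cosθ| / √(L² − r² sin²θ) = 0.0493·647.8·0.95832/0.20301 = 150.76 rad/s.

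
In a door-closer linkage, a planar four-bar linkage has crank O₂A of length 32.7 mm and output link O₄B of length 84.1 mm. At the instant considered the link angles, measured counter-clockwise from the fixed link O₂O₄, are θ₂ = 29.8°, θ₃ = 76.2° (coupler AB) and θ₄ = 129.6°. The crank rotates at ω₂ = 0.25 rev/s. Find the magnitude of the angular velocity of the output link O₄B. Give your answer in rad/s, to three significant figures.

ω₂ = 1.571 rad/s (from 0.25 rev/s).
Differentiating the loop-closure r₂e^{iθ₂}+r₃e^{iθ₃}=r₁+r₄e^{iθ₄} gives r₂ω₂e^{iθ₂}+r₃ω₃e^{iθ₃}=r₄ω₄e^{iθ₄}.
Eliminating the other unknown: ω₄ = r₂ω₂ sin(θ₂−θ₃) / [r₄ sin(θ₄−θ₃)].
Numerator sine = -0.72417; denominator sine = +0.80282.
Result = 0.0327·1.571·(-0.72417) / (0.0841·(+0.80282)) = -0.55093 rad/s; magnitude 0.55093 rad/s.

0.551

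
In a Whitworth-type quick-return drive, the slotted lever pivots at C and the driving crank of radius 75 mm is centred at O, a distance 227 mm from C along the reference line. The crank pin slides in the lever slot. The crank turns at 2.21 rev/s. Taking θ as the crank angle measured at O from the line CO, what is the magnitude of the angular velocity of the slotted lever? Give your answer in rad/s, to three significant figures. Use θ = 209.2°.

4.68

ω = 13.89 rad/s (from 2.21 rev/s).
Crank pin A relative to C: A = (d + r cosθ, r sinθ); lever angle φ = atan2(r sinθ, d + r cosθ).
Differentiating tanφ: φ̇ = rω(d cosθ + r)/(d² + r² + 2dr cosθ).
d² + r² + 2dr cosθ = |CA|² = 0.027431 m²;  d cosθ + r = -0.12315 m.
|ω_lever| = |0.075·13.89·-0.12315| / 0.027431 = 4.6756 rad/s.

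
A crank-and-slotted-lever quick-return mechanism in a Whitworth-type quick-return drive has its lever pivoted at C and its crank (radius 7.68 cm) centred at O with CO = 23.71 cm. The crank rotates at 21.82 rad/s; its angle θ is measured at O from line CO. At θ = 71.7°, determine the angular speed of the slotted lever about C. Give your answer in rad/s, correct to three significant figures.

3.45

ω = 21.82 rad/s
Crank pin A relative to C: A = (d + r cosθ, r sinθ); lever angle φ = atan2(r sinθ, d + r cosθ).
Differentiating tanφ: φ̇ = rω(d cosθ + r)/(d² + r² + 2dr cosθ).
d² + r² + 2dr cosθ = |CA|² = 0.0735498 m²;  d cosθ + r = +0.15125 m.
|ω_lever| = |0.0768·21.82·+0.15125| / 0.0735498 = 3.4461 rad/s.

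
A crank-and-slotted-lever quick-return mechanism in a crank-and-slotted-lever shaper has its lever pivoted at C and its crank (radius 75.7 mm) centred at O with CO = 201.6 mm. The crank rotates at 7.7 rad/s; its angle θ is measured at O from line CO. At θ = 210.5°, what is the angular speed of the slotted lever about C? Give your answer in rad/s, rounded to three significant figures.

2.85

ω = 7.7 rad/s
Crank pin A relative to C: A = (d + r cosθ, r sinθ); lever angle φ = atan2(r sinθ, d + r cosθ).
Differentiating tanφ: φ̇ = rω(d cosθ + r)/(d² + r² + 2dr cosθ).
d² + r² + 2dr cosθ = |CA|² = 0.0200742 m²;  d cosθ + r = -0.098004 m.
|ω_lever| = |0.0757·7.7·-0.098004| / 0.0200742 = 2.8457 rad/s.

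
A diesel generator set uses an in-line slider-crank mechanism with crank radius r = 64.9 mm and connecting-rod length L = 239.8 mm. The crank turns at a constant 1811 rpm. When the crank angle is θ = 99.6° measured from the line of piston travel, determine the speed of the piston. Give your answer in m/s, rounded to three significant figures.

11.6

ω = 2π·1811/60 = 189.6 rad/s
For an in-line slider-crank, x = r cosθ + √(L² − r² sin²θ), so v = −rω sinθ·[1 + r cosθ/√(L² − r² sin²θ)].
With r = 0.0649 m, L = 0.2398 m, θ = 99.6°: √(L² − r² sin²θ) = 0.2311 m.
v = −0.0649·189.6·0.98600·[1 + 0.0649·-0.16677/0.2311] = -11.567 m/s.
|v| = 11.567 m/s.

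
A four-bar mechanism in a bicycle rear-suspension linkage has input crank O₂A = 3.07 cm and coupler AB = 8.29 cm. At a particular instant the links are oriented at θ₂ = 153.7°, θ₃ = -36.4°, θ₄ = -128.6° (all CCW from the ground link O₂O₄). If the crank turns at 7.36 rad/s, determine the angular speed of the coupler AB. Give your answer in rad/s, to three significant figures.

ω₂ = 7.36 rad/s
Differentiating the loop-closure r₂e^{iθ₂}+r₃e^{iθ₃}=r₁+r₄e^{iθ₄} gives r₂ω₂e^{iθ₂}+r₃ω₃e^{iθ₃}=r₄ω₄e^{iθ₄}.
Eliminating the other unknown: ω₃ = r₂ω₂ sin(θ₄−θ₂) / [r₃ sin(θ₃−θ₄)].
Numerator sine = +0.97705; denominator sine = +0.99926.
Result = 0.0307·7.36·(+0.97705) / (0.0829·(+0.99926)) = +2.665 rad/s; magnitude 2.665 rad/s.

2.66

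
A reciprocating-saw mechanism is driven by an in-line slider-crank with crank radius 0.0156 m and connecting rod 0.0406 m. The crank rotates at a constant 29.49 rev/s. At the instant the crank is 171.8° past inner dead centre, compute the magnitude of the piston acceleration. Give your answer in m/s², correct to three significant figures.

ω = 2π·29.5 = 185.3 rad/s
x(θ) = r cosθ + √(L² − r² sin²θ); with ω constant, a = ω²·d²x/dθ².
d²x/dθ² = −r cosθ − r²(cos2θ)/√u − r⁴ sin²2θ/(4u^{3/2}),  u = L² − r² sin²θ = 0.00164341 m².
Substituting r = 0.0156 m, L = 0.0406 m, θ = 171.8°: d²x/dθ² = +0.0096639 m.
a = ω²·d²x/dθ² = (185.3)²·(+0.0096639) = +331.79 m/s²;  |a| = 331.79 m/s².

332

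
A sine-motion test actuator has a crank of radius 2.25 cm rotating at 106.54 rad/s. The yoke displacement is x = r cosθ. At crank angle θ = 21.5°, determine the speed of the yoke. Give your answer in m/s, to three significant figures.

0.879

ω = 106.5 rad/s
x = r cosθ ⇒ ẋ = −rω sinθ.
|v| = rω|sinθ| = 0.0225·106.5·|sin 21.5°| = 0.87856 m/s.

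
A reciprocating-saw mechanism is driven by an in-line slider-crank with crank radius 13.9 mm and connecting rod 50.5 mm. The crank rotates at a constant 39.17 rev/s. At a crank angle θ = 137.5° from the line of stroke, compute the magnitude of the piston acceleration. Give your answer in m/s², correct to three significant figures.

596

ω = 2π·39.2 = 246.1 rad/s
x(θ) = r cosθ + √(L² − r² sin²θ); with ω constant, a = ω²·d²x/dθ².
d²x/dθ² = −r cosθ − r²(cos2θ)/√u − r⁴ sin²2θ/(4u^{3/2}),  u = L² − r² sin²θ = 0.00246206 m².
Substituting r = 0.0139 m, L = 0.0505 m, θ = 137.5°: d²x/dθ² = +0.009833 m.
a = ω²·d²x/dθ² = (246.1)²·(+0.009833) = +595.6 m/s²;  |a| = 595.6 m/s².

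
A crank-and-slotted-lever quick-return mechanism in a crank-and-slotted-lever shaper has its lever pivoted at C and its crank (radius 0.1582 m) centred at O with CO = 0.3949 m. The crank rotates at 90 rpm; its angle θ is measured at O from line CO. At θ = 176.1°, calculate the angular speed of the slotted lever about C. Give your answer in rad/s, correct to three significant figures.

6.24

ω = 9.425 rad/s (from 90 rpm).
Crank pin A relative to C: A = (d + r cosθ, r sinθ); lever angle φ = atan2(r sinθ, d + r cosθ).
Differentiating tanφ: φ̇ = rω(d cosθ + r)/(d² + r² + 2dr cosθ).
d² + r² + 2dr cosθ = |CA|² = 0.0563162 m²;  d cosθ + r = -0.23579 m.
|ω_lever| = |0.1582·9.425·-0.23579| / 0.0563162 = 6.2425 rad/s.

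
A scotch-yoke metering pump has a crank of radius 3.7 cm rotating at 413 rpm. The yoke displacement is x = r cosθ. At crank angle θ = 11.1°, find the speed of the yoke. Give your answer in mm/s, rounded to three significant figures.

308

ω = 43.25 rad/s (from 413 rpm).
x = r cosθ ⇒ ẋ = −rω sinθ.
|v| = rω|sinθ| = 0.037·43.25·|sin 11.1°| = 0.30808 m/s = 308.08 mm/s.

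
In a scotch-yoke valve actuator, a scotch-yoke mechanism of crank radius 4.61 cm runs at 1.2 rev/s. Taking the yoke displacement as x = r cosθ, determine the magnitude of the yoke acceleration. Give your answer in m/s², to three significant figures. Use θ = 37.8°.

ω = 7.54 rad/s (from 1.2 rev/s).
x = r cosθ ⇒ ẍ = −rω² cosθ (ω constant).
|a| = rω²|cosθ| = 0.0461·(7.54)²·|cos 37.8°| = 2.0708 m/s².

2.07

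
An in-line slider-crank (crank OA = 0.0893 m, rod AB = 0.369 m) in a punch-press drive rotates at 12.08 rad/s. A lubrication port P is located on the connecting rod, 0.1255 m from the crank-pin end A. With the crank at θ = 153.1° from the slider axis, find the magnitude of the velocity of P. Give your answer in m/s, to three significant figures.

0.779

ω = 12.08 rad/s.  Crank-pin speed |V_A| = rω = 1.0787 m/s, perpendicular to OA.
Rod angle: sinφ = −(r/L) sinθ ⇒ φ = -6.286°; ω_rod = −rω cosθ/√(L²−r²sin²θ) = +2.6229 rad/s.
V_P = V_A + ω_rod × AP, with AP = 0.1255 m along the rod.
Components: V_Px = −rω sinθ − a·ω_rod·sinφ = -0.45202 m/s;  V_Py = rω cosθ + a·ω_rod·cosφ = -0.63483 m/s.
|V_P| = √(V_Px² + V_Py²) = 0.77931 m/s.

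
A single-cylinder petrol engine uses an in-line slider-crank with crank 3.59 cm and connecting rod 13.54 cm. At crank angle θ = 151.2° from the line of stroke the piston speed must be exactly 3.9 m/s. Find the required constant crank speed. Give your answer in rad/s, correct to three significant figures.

294

For an in-line slider-crank, |v_piston| = rω|sinθ|·[1 + r cosθ/√(L² − r² sin²θ)].
With r = 0.0359 m, L = 0.1354 m, θ = 151.2°: the bracketed kinematic factor |dx/dθ| = 0.013243 m.
ω = v/|dx/dθ| = 3.9/0.013243 = 294.49 rad/s.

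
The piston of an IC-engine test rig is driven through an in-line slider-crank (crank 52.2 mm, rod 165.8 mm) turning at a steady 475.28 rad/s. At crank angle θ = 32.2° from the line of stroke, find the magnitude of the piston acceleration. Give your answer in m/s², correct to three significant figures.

ω = 475.3 rad/s
x(θ) = r cosθ + √(L² − r² sin²θ); with ω constant, a = ω²·d²x/dθ².
d²x/dθ² = −r cosθ − r²(cos2θ)/√u − r⁴ sin²2θ/(4u^{3/2}),  u = L² − r² sin²θ = 0.0267159 m².
Substituting r = 0.0522 m, L = 0.1658 m, θ = 32.2°: d²x/dθ² = -0.05172 m.
a = ω²·d²x/dθ² = (475.3)²·(-0.05172) = -11683 m/s²;  |a| = 11683 m/s².

11700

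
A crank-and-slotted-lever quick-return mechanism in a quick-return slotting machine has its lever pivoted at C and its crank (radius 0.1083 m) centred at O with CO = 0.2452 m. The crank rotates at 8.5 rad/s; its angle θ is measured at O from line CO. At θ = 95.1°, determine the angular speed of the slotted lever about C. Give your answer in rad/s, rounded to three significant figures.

ω = 8.5 rad/s
Crank pin A relative to C: A = (d + r cosθ, r sinθ); lever angle φ = atan2(r sinθ, d + r cosθ).
Differentiating tanφ: φ̇ = rω(d cosθ + r)/(d² + r² + 2dr cosθ).
d² + r² + 2dr cosθ = |CA|² = 0.0671307 m²;  d cosθ + r = +0.086503 m.
|ω_lever| = |0.1083·8.5·+0.086503| / 0.0671307 = 1.1862 rad/s.

1.19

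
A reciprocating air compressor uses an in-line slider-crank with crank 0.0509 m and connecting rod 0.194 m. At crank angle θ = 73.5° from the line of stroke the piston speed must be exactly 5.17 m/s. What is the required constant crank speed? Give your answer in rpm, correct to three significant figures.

939

For an in-line slider-crank, |v_piston| = rω|sinθ|·[1 + r cosθ/√(L² − r² sin²θ)].
With r = 0.0509 m, L = 0.194 m, θ = 73.5°: the bracketed kinematic factor |dx/dθ| = 0.052562 m.
ω = v/|dx/dθ| = 5.17/0.052562 = 98.361 rad/s.
N = 60ω/(2π) = 939.28 rpm.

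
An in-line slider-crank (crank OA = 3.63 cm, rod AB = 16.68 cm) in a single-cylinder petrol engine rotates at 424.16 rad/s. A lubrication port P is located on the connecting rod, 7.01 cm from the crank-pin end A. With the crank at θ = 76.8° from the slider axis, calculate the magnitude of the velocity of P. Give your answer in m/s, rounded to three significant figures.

15.4

ω = 424.2 rad/s.  Crank-pin speed |V_A| = rω = 15.397 m/s, perpendicular to OA.
Rod angle: sinφ = −(r/L) sinθ ⇒ φ = -12.232°; ω_rod = −rω cosθ/√(L²−r²sin²θ) = -21.568 rad/s.
V_P = V_A + ω_rod × AP, with AP = 0.0701 m along the rod.
Components: V_Px = −rω sinθ − a·ω_rod·sinφ = -15.311 m/s;  V_Py = rω cosθ + a·ω_rod·cosφ = +2.0383 m/s.
|V_P| = √(V_Px² + V_Py²) = 15.446 m/s.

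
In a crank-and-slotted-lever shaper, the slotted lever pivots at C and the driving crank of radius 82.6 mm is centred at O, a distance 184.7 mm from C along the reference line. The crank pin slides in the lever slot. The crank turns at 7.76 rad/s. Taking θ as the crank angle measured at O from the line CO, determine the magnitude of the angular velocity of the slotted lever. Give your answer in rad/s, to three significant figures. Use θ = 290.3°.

ω = 7.76 rad/s
Crank pin A relative to C: A = (d + r cosθ, r sinθ); lever angle φ = atan2(r sinθ, d + r cosθ).
Differentiating tanφ: φ̇ = rω(d cosθ + r)/(d² + r² + 2dr cosθ).
d² + r² + 2dr cosθ = |CA|² = 0.0515227 m²;  d cosθ + r = +0.14668 m.
|ω_lever| = |0.0826·7.76·+0.14668| / 0.0515227 = 1.8248 rad/s.

1.82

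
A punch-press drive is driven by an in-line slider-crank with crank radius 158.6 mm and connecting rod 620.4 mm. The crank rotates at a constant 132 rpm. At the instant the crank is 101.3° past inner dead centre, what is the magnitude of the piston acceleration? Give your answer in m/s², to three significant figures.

13.3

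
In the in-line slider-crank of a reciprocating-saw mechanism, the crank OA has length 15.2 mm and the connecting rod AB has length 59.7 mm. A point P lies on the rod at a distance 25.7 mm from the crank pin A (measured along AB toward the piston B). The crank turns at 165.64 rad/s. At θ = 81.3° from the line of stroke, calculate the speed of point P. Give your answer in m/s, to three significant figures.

ω = 165.6 rad/s.  Crank-pin speed |V_A| = rω = 2.5177 m/s, perpendicular to OA.
Rod angle: sinφ = −(r/L) sinθ ⇒ φ = -14.577°; ω_rod = −rω cosθ/√(L²−r²sin²θ) = -6.5913 rad/s.
V_P = V_A + ω_rod × AP, with AP = 0.0257 m along the rod.
Components: V_Px = −rω sinθ − a·ω_rod·sinφ = -2.5314 m/s;  V_Py = rω cosθ + a·ω_rod·cosφ = +0.21689 m/s.
|V_P| = √(V_Px² + V_Py²) = 2.5407 m/s.

2.54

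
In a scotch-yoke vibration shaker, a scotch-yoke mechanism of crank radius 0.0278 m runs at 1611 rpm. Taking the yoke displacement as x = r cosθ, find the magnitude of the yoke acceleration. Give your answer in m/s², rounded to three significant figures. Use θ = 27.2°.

ω = 168.7 rad/s (from 1611 rpm).
x = r cosθ ⇒ ẍ = −rω² cosθ (ω constant).
|a| = rω²|cosθ| = 0.0278·(168.7)²·|cos 27.2°| = 703.72 m/s².

704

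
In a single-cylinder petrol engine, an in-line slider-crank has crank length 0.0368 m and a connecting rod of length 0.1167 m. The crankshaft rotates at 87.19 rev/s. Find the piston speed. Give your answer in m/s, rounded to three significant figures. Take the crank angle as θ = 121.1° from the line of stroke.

14.3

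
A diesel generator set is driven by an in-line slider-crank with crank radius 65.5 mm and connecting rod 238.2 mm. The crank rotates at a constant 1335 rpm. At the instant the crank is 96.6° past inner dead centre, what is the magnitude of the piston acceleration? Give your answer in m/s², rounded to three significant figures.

503

ω = 2π·1335/60 = 139.8 rad/s
x(θ) = r cosθ + √(L² − r² sin²θ); with ω constant, a = ω²·d²x/dθ².
d²x/dθ² = −r cosθ − r²(cos2θ)/√u − r⁴ sin²2θ/(4u^{3/2}),  u = L² − r² sin²θ = 0.0525057 m².
Substituting r = 0.0655 m, L = 0.2382 m, θ = 96.6°: d²x/dθ² = +0.025737 m.
a = ω²·d²x/dθ² = (139.8)²·(+0.025737) = +503.01 m/s²;  |a| = 503.01 m/s².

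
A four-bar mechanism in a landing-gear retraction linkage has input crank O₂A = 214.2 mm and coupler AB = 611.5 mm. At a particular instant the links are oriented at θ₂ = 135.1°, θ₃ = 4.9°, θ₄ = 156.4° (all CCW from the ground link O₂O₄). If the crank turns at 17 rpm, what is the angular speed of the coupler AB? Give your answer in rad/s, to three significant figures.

0.475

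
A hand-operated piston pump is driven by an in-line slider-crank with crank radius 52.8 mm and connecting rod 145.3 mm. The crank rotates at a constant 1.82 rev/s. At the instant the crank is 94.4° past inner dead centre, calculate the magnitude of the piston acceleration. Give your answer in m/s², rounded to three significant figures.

ω = 2π·1.82 = 11.44 rad/s
x(θ) = r cosθ + √(L² − r² sin²θ); with ω constant, a = ω²·d²x/dθ².
d²x/dθ² = −r cosθ − r²(cos2θ)/√u − r⁴ sin²2θ/(4u^{3/2}),  u = L² − r² sin²θ = 0.0183407 m².
Substituting r = 0.0528 m, L = 0.1453 m, θ = 94.4°: d²x/dθ² = +0.024376 m.
a = ω²·d²x/dθ² = (11.44)²·(+0.024376) = +3.1876 m/s²;  |a| = 3.1876 m/s².

3.19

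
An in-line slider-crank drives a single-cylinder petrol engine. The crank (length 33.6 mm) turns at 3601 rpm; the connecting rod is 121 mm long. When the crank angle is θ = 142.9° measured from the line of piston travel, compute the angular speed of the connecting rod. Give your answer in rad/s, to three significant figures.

84.7

ω = 377.1 rad/s (converted from 3601 rpm).
The rod makes angle φ with the slider axis where L sinφ = r sinθ; differentiating, L cosφ·φ̇ = r ω cosθ.
L cosφ = √(L² − r² sin²θ) = 0.11929 m.
|ω_rod| = r ω |cosθ| / √(L² − r² sin²θ) = 0.0336·377.1·0.79758/0.11929 = 84.715 rad/s.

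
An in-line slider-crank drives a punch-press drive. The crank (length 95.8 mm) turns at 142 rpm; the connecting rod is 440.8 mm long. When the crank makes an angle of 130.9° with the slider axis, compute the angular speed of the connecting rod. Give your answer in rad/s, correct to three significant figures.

ω = 14.87 rad/s (converted from 142 rpm).
The rod makes angle φ with the slider axis where L sinφ = r sinθ; differentiating, L cosφ·φ̇ = r ω cosθ.
L cosφ = √(L² − r² sin²θ) = 0.43481 m.
|ω_rod| = r ω |cosθ| / √(L² − r² sin²θ) = 0.0958·14.87·0.65474/0.43481 = 2.1451 rad/s.

2.15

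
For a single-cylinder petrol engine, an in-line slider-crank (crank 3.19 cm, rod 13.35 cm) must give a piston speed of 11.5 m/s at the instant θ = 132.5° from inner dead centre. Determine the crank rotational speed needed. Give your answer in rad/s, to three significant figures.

585

For an in-line slider-crank, |v_piston| = rω|sinθ|·[1 + r cosθ/√(L² − r² sin²θ)].
With r = 0.0319 m, L = 0.1335 m, θ = 132.5°: the bracketed kinematic factor |dx/dθ| = 0.019662 m.
ω = v/|dx/dθ| = 11.5/0.019662 = 584.88 rad/s.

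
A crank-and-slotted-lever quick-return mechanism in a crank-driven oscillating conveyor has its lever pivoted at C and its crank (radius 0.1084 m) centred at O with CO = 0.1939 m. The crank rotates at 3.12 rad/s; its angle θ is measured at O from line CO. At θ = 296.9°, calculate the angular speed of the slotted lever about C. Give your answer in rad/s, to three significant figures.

0.970

ω = 3.12 rad/s
Crank pin A relative to C: A = (d + r cosθ, r sinθ); lever angle φ = atan2(r sinθ, d + r cosθ).
Differentiating tanφ: φ̇ = rω(d cosθ + r)/(d² + r² + 2dr cosθ).
d² + r² + 2dr cosθ = |CA|² = 0.068367 m²;  d cosθ + r = +0.19613 m.
|ω_lever| = |0.1084·3.12·+0.19613| / 0.068367 = 0.97023 rad/s.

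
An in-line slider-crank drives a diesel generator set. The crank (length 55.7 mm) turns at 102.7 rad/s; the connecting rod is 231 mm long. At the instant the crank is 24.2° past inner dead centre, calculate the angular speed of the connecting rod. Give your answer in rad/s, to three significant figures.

22.7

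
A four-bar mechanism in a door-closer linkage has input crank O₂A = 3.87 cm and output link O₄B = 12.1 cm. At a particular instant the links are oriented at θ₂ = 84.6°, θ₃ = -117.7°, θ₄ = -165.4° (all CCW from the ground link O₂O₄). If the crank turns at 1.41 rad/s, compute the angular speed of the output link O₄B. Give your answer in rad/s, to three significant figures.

ω₂ = 1.41 rad/s
Differentiating the loop-closure r₂e^{iθ₂}+r₃e^{iθ₃}=r₁+r₄e^{iθ₄} gives r₂ω₂e^{iθ₂}+r₃ω₃e^{iθ₃}=r₄ω₄e^{iθ₄}.
Eliminating the other unknown: ω₄ = r₂ω₂ sin(θ₂−θ₃) / [r₄ sin(θ₄−θ₃)].
Numerator sine = -0.37946; denominator sine = -0.73963.
Result = 0.0387·1.41·(-0.37946) / (0.121·(-0.73963)) = +0.23136 rad/s; magnitude 0.23136 rad/s.

0.231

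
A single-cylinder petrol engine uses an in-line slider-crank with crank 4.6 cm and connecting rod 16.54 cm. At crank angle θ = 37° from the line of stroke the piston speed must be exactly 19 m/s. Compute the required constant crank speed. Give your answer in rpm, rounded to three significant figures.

5350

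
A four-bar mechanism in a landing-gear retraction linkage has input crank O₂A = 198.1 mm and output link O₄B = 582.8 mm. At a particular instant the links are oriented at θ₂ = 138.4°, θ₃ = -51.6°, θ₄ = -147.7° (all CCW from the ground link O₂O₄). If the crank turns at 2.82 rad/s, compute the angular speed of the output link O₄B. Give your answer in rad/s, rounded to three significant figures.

0.167

ω₂ = 2.82 rad/s
Differentiating the loop-closure r₂e^{iθ₂}+r₃e^{iθ₃}=r₁+r₄e^{iθ₄} gives r₂ω₂e^{iθ₂}+r₃ω₃e^{iθ₃}=r₄ω₄e^{iθ₄}.
Eliminating the other unknown: ω₄ = r₂ω₂ sin(θ₂−θ₃) / [r₄ sin(θ₄−θ₃)].
Numerator sine = -0.17365; denominator sine = -0.99434.
Result = 0.1981·2.82·(-0.17365) / (0.5828·(-0.99434)) = +0.1674 rad/s; magnitude 0.1674 rad/s.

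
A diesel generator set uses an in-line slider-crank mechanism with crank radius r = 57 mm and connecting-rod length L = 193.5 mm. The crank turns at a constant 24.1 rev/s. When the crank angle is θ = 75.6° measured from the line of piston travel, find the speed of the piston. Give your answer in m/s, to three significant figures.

9.00

ω = 2π·24.1 = 151.4 rad/s
For an in-line slider-crank, x = r cosθ + √(L² − r² sin²θ), so v = −rω sinθ·[1 + r cosθ/√(L² − r² sin²θ)].
With r = 0.057 m, L = 0.1935 m, θ = 75.6°: √(L² − r² sin²θ) = 0.18546 m.
v = −0.057·151.4·0.96858·[1 + 0.057·0.24869/0.18546] = -8.999 m/s.
|v| = 8.999 m/s.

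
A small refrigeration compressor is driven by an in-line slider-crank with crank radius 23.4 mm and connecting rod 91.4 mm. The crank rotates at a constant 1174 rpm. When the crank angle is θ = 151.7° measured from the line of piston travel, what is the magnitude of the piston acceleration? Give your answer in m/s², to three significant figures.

ω = 2π·1174/60 = 122.9 rad/s
x(θ) = r cosθ + √(L² − r² sin²θ); with ω constant, a = ω²·d²x/dθ².
d²x/dθ² = −r cosθ − r²(cos2θ)/√u − r⁴ sin²2θ/(4u^{3/2}),  u = L² − r² sin²θ = 0.00823089 m².
Substituting r = 0.0234 m, L = 0.0914 m, θ = 151.7°: d²x/dθ² = +0.017211 m.
a = ω²·d²x/dθ² = (122.9)²·(+0.017211) = +260.13 m/s²;  |a| = 260.13 m/s².

260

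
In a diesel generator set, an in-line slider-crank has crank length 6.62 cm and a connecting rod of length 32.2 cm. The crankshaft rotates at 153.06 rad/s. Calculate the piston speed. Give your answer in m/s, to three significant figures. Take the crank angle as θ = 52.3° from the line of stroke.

9.04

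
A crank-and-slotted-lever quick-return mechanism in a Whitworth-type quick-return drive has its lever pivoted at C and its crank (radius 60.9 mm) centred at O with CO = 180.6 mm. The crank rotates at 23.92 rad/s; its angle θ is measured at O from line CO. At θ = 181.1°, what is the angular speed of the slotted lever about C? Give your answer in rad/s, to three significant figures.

ω = 23.92 rad/s
Crank pin A relative to C: A = (d + r cosθ, r sinθ); lever angle φ = atan2(r sinθ, d + r cosθ).
Differentiating tanφ: φ̇ = rω(d cosθ + r)/(d² + r² + 2dr cosθ).
d² + r² + 2dr cosθ = |CA|² = 0.0143321 m²;  d cosθ + r = -0.11967 m.
|ω_lever| = |0.0609·23.92·-0.11967| / 0.0143321 = 12.163 rad/s.

12.2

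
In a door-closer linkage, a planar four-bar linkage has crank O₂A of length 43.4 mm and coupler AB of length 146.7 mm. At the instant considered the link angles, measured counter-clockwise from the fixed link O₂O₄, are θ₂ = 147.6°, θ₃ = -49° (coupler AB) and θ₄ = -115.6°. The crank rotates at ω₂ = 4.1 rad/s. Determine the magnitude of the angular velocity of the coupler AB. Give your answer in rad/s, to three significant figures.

ω₂ = 4.1 rad/s
Differentiating the loop-closure r₂e^{iθ₂}+r₃e^{iθ₃}=r₁+r₄e^{iθ₄} gives r₂ω₂e^{iθ₂}+r₃ω₃e^{iθ₃}=r₄ω₄e^{iθ₄}.
Eliminating the other unknown: ω₃ = r₂ω₂ sin(θ₄−θ₂) / [r₃ sin(θ₃−θ₄)].
Numerator sine = +0.99297; denominator sine = +0.91775.
Result = 0.0434·4.1·(+0.99297) / (0.1467·(+0.91775)) = +1.3124 rad/s; magnitude 1.3124 rad/s.

1.31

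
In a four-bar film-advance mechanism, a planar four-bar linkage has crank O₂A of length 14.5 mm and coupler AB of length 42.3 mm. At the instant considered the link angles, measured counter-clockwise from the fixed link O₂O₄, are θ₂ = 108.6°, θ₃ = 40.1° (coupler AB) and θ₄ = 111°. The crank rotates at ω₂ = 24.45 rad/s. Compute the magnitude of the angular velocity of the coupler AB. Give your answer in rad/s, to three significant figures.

0.371

ω₂ = 24.45 rad/s
Differentiating the loop-closure r₂e^{iθ₂}+r₃e^{iθ₃}=r₁+r₄e^{iθ₄} gives r₂ω₂e^{iθ₂}+r₃ω₃e^{iθ₃}=r₄ω₄e^{iθ₄}.
Eliminating the other unknown: ω₃ = r₂ω₂ sin(θ₄−θ₂) / [r₃ sin(θ₃−θ₄)].
Numerator sine = +0.04188; denominator sine = -0.94495.
Result = 0.0145·24.45·(+0.04188) / (0.0423·(-0.94495)) = -0.37142 rad/s; magnitude 0.37142 rad/s.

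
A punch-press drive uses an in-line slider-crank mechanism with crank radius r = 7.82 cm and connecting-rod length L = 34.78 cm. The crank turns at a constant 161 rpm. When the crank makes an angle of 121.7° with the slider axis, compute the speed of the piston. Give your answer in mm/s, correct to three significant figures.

987

ω = 2π·161/60 = 16.86 rad/s
For an in-line slider-crank, x = r cosθ + √(L² − r² sin²θ), so v = −rω sinθ·[1 + r cosθ/√(L² − r² sin²θ)].
With r = 0.0782 m, L = 0.3478 m, θ = 121.7°: √(L² − r² sin²θ) = 0.34138 m.
v = −0.0782·16.86·0.85081·[1 + 0.0782·-0.52547/0.34138] = -0.98672 m/s.
|v| = 0.98672 m/s = 986.72 mm/s.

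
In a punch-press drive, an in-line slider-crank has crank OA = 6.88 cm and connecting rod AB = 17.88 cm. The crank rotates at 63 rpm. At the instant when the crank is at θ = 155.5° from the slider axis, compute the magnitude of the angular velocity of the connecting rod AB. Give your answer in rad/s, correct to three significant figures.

ω = 6.597 rad/s (converted from 63 rpm).
The rod makes angle φ with the slider axis where L sinφ = r sinθ; differentiating, L cosφ·φ̇ = r ω cosθ.
L cosφ = √(L² − r² sin²θ) = 0.17651 m.
|ω_rod| = r ω |cosθ| / √(L² − r² sin²θ) = 0.0688·6.597·0.90996/0.17651 = 2.34 rad/s.

2.34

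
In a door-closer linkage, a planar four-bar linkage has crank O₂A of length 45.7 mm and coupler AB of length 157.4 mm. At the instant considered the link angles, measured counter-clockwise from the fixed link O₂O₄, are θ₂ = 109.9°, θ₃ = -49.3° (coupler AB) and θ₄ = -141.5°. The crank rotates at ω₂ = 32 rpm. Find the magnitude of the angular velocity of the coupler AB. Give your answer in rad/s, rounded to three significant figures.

0.923

ω₂ = 3.351 rad/s (from 32 rpm).
Differentiating the loop-closure r₂e^{iθ₂}+r₃e^{iθ₃}=r₁+r₄e^{iθ₄} gives r₂ω₂e^{iθ₂}+r₃ω₃e^{iθ₃}=r₄ω₄e^{iθ₄}.
Eliminating the other unknown: ω₃ = r₂ω₂ sin(θ₄−θ₂) / [r₃ sin(θ₃−θ₄)].
Numerator sine = +0.94777; denominator sine = +0.99926.
Result = 0.0457·3.351·(+0.94777) / (0.1574·(+0.99926)) = +0.92281 rad/s; magnitude 0.92281 rad/s.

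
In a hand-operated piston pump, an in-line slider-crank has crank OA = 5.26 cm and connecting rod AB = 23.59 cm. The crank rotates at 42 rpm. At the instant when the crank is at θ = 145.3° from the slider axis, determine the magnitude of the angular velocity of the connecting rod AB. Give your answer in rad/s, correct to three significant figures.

0.813

ω = 4.398 rad/s (converted from 42 rpm).
The rod makes angle φ with the slider axis where L sinφ = r sinθ; differentiating, L cosφ·φ̇ = r ω cosθ.
L cosφ = √(L² − r² sin²θ) = 0.23399 m.
|ω_rod| = r ω |cosθ| / √(L² − r² sin²θ) = 0.0526·4.398·0.82214/0.23399 = 0.81285 rad/s.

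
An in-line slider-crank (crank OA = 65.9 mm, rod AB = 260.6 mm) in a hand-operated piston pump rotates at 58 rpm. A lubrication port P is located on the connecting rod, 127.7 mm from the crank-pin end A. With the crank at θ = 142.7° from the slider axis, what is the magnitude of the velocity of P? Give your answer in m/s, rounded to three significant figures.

0.272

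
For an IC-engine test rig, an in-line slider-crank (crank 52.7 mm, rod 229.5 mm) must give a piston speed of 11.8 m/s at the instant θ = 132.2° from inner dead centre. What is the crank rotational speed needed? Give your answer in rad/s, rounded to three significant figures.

358

For an in-line slider-crank, |v_piston| = rω|sinθ|·[1 + r cosθ/√(L² − r² sin²θ)].
With r = 0.0527 m, L = 0.2295 m, θ = 132.2°: the bracketed kinematic factor |dx/dθ| = 0.032929 m.
ω = v/|dx/dθ| = 11.8/0.032929 = 358.34 rad/s.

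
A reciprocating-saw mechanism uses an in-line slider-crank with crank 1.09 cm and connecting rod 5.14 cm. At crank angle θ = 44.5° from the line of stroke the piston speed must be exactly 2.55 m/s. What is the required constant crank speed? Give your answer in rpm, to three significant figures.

2760

For an in-line slider-crank, |v_piston| = rω|sinθ|·[1 + r cosθ/√(L² − r² sin²θ)].
With r = 0.0109 m, L = 0.0514 m, θ = 44.5°: the bracketed kinematic factor |dx/dθ| = 0.0088085 m.
ω = v/|dx/dθ| = 2.55/0.0088085 = 289.49 rad/s.
N = 60ω/(2π) = 2764.5 rpm.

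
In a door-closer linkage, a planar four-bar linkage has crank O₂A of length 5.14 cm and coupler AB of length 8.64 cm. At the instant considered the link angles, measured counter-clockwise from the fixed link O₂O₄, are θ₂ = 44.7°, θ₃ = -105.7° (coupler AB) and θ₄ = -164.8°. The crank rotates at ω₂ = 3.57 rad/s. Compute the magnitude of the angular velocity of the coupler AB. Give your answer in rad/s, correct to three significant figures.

ω₂ = 3.57 rad/s
Differentiating the loop-closure r₂e^{iθ₂}+r₃e^{iθ₃}=r₁+r₄e^{iθ₄} gives r₂ω₂e^{iθ₂}+r₃ω₃e^{iθ₃}=r₄ω₄e^{iθ₄}.
Eliminating the other unknown: ω₃ = r₂ω₂ sin(θ₄−θ₂) / [r₃ sin(θ₃−θ₄)].
Numerator sine = +0.49242; denominator sine = +0.85806.
Result = 0.0514·3.57·(+0.49242) / (0.0864·(+0.85806)) = +1.2188 rad/s; magnitude 1.2188 rad/s.

1.22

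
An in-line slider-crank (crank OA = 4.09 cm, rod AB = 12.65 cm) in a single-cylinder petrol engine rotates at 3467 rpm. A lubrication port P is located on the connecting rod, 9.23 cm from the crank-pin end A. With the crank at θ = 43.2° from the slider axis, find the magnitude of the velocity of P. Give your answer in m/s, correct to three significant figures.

ω = 363.1 rad/s.  Crank-pin speed |V_A| = rω = 14.849 m/s, perpendicular to OA.
Rod angle: sinφ = −(r/L) sinθ ⇒ φ = -12.787°; ω_rod = −rω cosθ/√(L²−r²sin²θ) = -87.747 rad/s.
V_P = V_A + ω_rod × AP, with AP = 0.0923 m along the rod.
Components: V_Px = −rω sinθ − a·ω_rod·sinφ = -11.958 m/s;  V_Py = rω cosθ + a·ω_rod·cosφ = +2.9265 m/s.
|V_P| = √(V_Px² + V_Py²) = 12.31 m/s.

12.3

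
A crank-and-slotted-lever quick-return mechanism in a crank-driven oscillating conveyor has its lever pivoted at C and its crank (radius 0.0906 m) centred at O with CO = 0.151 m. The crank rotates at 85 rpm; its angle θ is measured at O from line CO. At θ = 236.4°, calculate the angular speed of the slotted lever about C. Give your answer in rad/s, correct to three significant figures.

0.358

ω = 8.901 rad/s (from 85 rpm).
Crank pin A relative to C: A = (d + r cosθ, r sinθ); lever angle φ = atan2(r sinθ, d + r cosθ).
Differentiating tanφ: φ̇ = rω(d cosθ + r)/(d² + r² + 2dr cosθ).
d² + r² + 2dr cosθ = |CA|² = 0.0158679 m²;  d cosθ + r = +0.0070379 m.
|ω_lever| = |0.0906·8.901·+0.0070379| / 0.0158679 = 0.35768 rad/s.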